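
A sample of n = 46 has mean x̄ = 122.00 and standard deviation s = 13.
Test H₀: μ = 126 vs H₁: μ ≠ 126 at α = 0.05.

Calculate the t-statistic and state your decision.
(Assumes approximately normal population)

Answer: t = -2.0869, reject H₀

Derivation:
df = n - 1 = 45
SE = s/√n = 13/√46 = 1.9167
t = (x̄ - μ₀)/SE = (122.00 - 126)/1.9167 = -2.0869
Critical value: t_{0.025,45} = ±2.014
p-value ≈ 0.0426
Decision: reject H₀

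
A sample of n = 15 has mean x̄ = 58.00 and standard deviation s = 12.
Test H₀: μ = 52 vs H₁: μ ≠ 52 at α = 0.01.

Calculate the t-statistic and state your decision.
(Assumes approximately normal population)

Answer: t = 1.9365, fail to reject H₀

Derivation:
df = n - 1 = 14
SE = s/√n = 12/√15 = 3.0984
t = (x̄ - μ₀)/SE = (58.00 - 52)/3.0984 = 1.9365
Critical value: t_{0.005,14} = ±2.977
p-value ≈ 0.0733
Decision: fail to reject H₀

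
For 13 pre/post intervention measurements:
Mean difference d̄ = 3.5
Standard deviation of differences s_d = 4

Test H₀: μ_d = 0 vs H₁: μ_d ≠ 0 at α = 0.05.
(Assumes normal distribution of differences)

Answer: t = 3.1549, reject H₀

Derivation:
df = n - 1 = 12
SE = s_d/√n = 4/√13 = 1.1094
t = d̄/SE = 3.5/1.1094 = 3.1549
Critical value: t_{0.025,12} = ±2.179
p-value ≈ 0.0083
Decision: reject H₀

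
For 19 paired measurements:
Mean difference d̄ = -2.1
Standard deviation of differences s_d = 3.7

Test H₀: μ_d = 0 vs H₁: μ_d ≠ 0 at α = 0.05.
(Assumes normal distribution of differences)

df = n - 1 = 18
SE = s_d/√n = 3.7/√19 = 0.8488
t = d̄/SE = -2.1/0.8488 = -2.4741
Critical value: t_{0.025,18} = ±2.101
p-value ≈ 0.0235
Decision: reject H₀

Answer: t = -2.4741, reject H₀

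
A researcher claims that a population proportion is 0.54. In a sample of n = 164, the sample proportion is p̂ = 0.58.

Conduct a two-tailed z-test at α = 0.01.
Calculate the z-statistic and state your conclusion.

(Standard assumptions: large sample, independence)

H₀: p = 0.54, H₁: p ≠ 0.54
Standard error: SE = √(p₀(1-p₀)/n) = √(0.54×0.46/164) = 0.038918
z-statistic: z = (p̂ - p₀)/SE = (0.58 - 0.54)/0.038918 = 1.0278
Critical value: z_0.005 = ±2.576
p-value = 0.3040
Decision: fail to reject H₀ at α = 0.01

Answer: z = 1.0278, fail to reject H₀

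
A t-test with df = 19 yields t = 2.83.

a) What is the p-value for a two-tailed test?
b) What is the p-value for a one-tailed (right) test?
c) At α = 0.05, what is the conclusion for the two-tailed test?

Answer: a) 0.0107, b) 0.0054, c) reject H₀

Derivation:
Using t-distribution with df = 19:
a) Two-tailed: p = 2×P(T > 2.83) = 0.0107
b) One-tailed: p = P(T > 2.83) = 0.0054
c) 0.0107 < 0.05, reject H₀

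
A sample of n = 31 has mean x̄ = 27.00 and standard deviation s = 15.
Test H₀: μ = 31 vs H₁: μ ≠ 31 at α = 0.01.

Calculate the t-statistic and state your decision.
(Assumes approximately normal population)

df = n - 1 = 30
SE = s/√n = 15/√31 = 2.6941
t = (x̄ - μ₀)/SE = (27.00 - 31)/2.6941 = -1.4847
Critical value: t_{0.005,30} = ±2.750
p-value ≈ 0.1481
Decision: fail to reject H₀

Answer: t = -1.4847, fail to reject H₀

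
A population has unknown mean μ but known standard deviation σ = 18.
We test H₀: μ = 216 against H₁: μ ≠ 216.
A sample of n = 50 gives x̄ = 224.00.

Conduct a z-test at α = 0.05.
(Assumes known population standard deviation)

Answer: z = 3.1427, reject H₀

Derivation:
Standard error: SE = σ/√n = 18/√50 = 2.5456
z-statistic: z = (x̄ - μ₀)/SE = (224.00 - 216)/2.5456 = 3.1427
Critical value: ±1.960
p-value = 0.0017
Decision: reject H₀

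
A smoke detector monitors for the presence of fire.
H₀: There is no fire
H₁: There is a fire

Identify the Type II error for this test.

Type I error (α): Rejecting H₀ when H₀ is true
Type II error (β): Failing to reject H₀ when H₁ is true

Answer: The alarm fails to sound when there actually is a fire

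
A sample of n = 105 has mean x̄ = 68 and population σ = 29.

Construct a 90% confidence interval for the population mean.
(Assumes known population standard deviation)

Confidence level: 90%, α = 0.1
z_0.05 = 1.645
SE = σ/√n = 29/√105 = 2.8301
Margin of error = 1.645 × 2.8301 = 4.6555
CI: x̄ ± margin = 68 ± 4.6555
CI: (63.3445, 72.6555)

Answer: (63.3445, 72.6555)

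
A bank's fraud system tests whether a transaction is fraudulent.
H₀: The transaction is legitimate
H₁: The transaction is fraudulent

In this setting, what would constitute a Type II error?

Type I error (α): Rejecting H₀ when H₀ is true
Type II error (β): Failing to reject H₀ when H₁ is true

Answer: Allowing a fraudulent transaction to go through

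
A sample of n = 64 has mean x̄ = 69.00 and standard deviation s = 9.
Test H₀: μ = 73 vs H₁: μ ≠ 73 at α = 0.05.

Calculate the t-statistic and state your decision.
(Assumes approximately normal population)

Answer: t = -3.5556, reject H₀

Derivation:
df = n - 1 = 63
SE = s/√n = 9/√64 = 1.1250
t = (x̄ - μ₀)/SE = (69.00 - 73)/1.1250 = -3.5556
Critical value: t_{0.025,63} = ±1.998
p-value ≈ 0.0007
Decision: reject H₀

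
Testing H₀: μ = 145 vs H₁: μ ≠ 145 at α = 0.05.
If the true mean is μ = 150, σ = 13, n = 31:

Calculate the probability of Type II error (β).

Answer: β ≈ 0.4280

Derivation:
SE = σ/√n = 13/√31 = 2.3349
Critical values: μ₀ ± z_0.025×SE = 145 ± 1.960×2.3349
Acceptance region: (140.4236, 149.5764)
Under H₁ (μ = 150): z_high = (149.5764 - 150)/2.3349 = -0.1814, z_low = (140.4236 - 150)/2.3349 = -4.1014
β = P(not reject | H₁) = Φ(-0.1814) - Φ(-4.1014) ≈ 0.4280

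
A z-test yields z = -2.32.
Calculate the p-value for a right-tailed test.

For z = -2.32:
p = P(Z > -2.32) = 1 - Φ(-2.32) = 0.9898

Answer: p-value ≈ 0.9898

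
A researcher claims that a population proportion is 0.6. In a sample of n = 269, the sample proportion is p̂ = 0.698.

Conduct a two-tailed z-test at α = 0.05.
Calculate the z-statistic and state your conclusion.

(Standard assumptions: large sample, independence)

H₀: p = 0.6, H₁: p ≠ 0.6
Standard error: SE = √(p₀(1-p₀)/n) = √(0.6×0.4/269) = 0.029870
z-statistic: z = (p̂ - p₀)/SE = (0.698 - 0.6)/0.029870 = 3.2809
Critical value: z_0.025 = ±1.960
p-value = 0.0010
Decision: reject H₀ at α = 0.05

Answer: z = 3.2809, reject H₀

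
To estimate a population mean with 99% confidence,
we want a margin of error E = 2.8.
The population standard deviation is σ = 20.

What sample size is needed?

Answer: n = 339

Derivation:
z_0.005 = 2.576
n = (z×σ/E)² = (2.576×20/2.8)²
n = 338.5600
Round up: n = 339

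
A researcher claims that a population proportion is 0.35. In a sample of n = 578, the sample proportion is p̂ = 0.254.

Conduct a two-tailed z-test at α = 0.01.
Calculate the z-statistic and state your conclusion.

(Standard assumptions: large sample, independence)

H₀: p = 0.35, H₁: p ≠ 0.35
Standard error: SE = √(p₀(1-p₀)/n) = √(0.35×0.65/578) = 0.019839
z-statistic: z = (p̂ - p₀)/SE = (0.254 - 0.35)/0.019839 = -4.8390
Critical value: z_0.005 = ±2.576
p-value < 0.0001
Decision: reject H₀ at α = 0.01

Answer: z = -4.8390, reject H₀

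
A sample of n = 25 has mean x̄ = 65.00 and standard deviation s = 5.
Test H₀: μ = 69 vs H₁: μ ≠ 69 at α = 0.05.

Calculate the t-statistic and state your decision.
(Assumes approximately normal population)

Answer: t = -4.0000, reject H₀

Derivation:
df = n - 1 = 24
SE = s/√n = 5/√25 = 1.0000
t = (x̄ - μ₀)/SE = (65.00 - 69)/1.0000 = -4.0000
Critical value: t_{0.025,24} = ±2.064
p-value ≈ 0.0005
Decision: reject H₀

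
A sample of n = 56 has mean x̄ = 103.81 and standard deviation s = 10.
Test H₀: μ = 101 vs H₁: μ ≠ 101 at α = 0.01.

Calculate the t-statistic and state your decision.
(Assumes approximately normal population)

Answer: t = 2.1028, fail to reject H₀

Derivation:
df = n - 1 = 55
SE = s/√n = 10/√56 = 1.3363
t = (x̄ - μ₀)/SE = (103.81 - 101)/1.3363 = 2.1028
Critical value: t_{0.005,55} = ±2.668
p-value ≈ 0.0401
Decision: fail to reject H₀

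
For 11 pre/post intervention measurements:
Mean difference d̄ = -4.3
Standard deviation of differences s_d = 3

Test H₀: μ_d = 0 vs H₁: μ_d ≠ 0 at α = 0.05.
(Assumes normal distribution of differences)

df = n - 1 = 10
SE = s_d/√n = 3/√11 = 0.9045
t = d̄/SE = -4.3/0.9045 = -4.7540
Critical value: t_{0.025,10} = ±2.228
p-value ≈ 0.0008
Decision: reject H₀

Answer: t = -4.7540, reject H₀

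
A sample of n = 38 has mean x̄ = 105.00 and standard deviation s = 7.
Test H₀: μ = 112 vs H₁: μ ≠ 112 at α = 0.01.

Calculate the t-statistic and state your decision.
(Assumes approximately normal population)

Answer: t = -6.1647, reject H₀

Derivation:
df = n - 1 = 37
SE = s/√n = 7/√38 = 1.1355
t = (x̄ - μ₀)/SE = (105.00 - 112)/1.1355 = -6.1647
Critical value: t_{0.005,37} = ±2.715
p-value < 0.0001
Decision: reject H₀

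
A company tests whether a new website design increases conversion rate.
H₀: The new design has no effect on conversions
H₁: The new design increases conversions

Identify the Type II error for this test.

A Type I error (probability α) occurs when we reject a true H₀.
A Type II error (probability β) occurs when we fail to reject a false H₀.

Answer: Keeping the old design when the new one would have increased conversions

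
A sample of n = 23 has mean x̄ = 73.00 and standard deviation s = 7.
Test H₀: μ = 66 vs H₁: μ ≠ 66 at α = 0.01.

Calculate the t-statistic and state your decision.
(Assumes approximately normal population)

df = n - 1 = 22
SE = s/√n = 7/√23 = 1.4596
t = (x̄ - μ₀)/SE = (73.00 - 66)/1.4596 = 4.7958
Critical value: t_{0.005,22} = ±2.819
p-value ≈ 0.0001
Decision: reject H₀

Answer: t = 4.7958, reject H₀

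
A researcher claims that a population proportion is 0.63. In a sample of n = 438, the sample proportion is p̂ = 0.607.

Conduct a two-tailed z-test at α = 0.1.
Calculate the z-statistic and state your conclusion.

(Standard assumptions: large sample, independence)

Answer: z = -0.9970, fail to reject H₀

Derivation:
H₀: p = 0.63, H₁: p ≠ 0.63
Standard error: SE = √(p₀(1-p₀)/n) = √(0.63×0.37/438) = 0.023069
z-statistic: z = (p̂ - p₀)/SE = (0.607 - 0.63)/0.023069 = -0.9970
Critical value: z_0.05 = ±1.645
p-value = 0.3188
Decision: fail to reject H₀ at α = 0.1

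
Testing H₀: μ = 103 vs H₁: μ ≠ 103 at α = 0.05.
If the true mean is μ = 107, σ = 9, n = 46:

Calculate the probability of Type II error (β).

Answer: β ≈ 0.1459

Derivation:
SE = σ/√n = 9/√46 = 1.3270
Critical values: μ₀ ± z_0.025×SE = 103 ± 1.960×1.3270
Acceptance region: (100.3991, 105.6009)
Under H₁ (μ = 107): z_high = (105.6009 - 107)/1.3270 = -1.0543, z_low = (100.3991 - 107)/1.3270 = -4.9743
β = P(not reject | H₁) = Φ(-1.0543) - Φ(-4.9743) ≈ 0.1459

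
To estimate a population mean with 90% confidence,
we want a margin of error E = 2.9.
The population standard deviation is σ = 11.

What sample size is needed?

z_0.05 = 1.645
n = (z×σ/E)² = (1.645×11/2.9)²
n = 38.9333
Round up: n = 39

Answer: n = 39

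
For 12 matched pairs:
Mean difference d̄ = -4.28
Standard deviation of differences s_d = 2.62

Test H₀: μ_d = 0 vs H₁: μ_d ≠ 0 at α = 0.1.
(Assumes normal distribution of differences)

df = n - 1 = 11
SE = s_d/√n = 2.62/√12 = 0.7563
t = d̄/SE = -4.28/0.7563 = -5.6591
Critical value: t_{0.05,11} = ±1.796
p-value ≈ 0.0001
Decision: reject H₀

Answer: t = -5.6591, reject H₀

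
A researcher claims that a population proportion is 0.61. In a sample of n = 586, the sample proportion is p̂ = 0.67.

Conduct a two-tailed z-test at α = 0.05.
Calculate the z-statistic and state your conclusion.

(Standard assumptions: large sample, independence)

H₀: p = 0.61, H₁: p ≠ 0.61
Standard error: SE = √(p₀(1-p₀)/n) = √(0.61×0.39/586) = 0.020149
z-statistic: z = (p̂ - p₀)/SE = (0.67 - 0.61)/0.020149 = 2.9778
Critical value: z_0.025 = ±1.960
p-value = 0.0029
Decision: reject H₀ at α = 0.05

Answer: z = 2.9778, reject H₀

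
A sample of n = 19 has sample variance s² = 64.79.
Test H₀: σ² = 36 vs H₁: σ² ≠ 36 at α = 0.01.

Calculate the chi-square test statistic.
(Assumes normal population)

Answer: χ² = 32.3950, fail to reject H₀

Derivation:
df = n - 1 = 18
χ² = (n-1)s²/σ₀² = 18×64.79/36 = 32.3950
Critical values: χ²_{0.995,18} = 6.265, χ²_{0.005,18} = 37.156
Rejection region: χ² < 6.265 or χ² > 37.156
Decision: fail to reject H₀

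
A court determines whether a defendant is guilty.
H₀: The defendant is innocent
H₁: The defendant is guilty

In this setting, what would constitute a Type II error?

Type I error: rejecting H₀ when it is actually true (false positive).
Type II error: failing to reject H₀ when H₁ is actually true (false negative).

Answer: Acquitting a guilty person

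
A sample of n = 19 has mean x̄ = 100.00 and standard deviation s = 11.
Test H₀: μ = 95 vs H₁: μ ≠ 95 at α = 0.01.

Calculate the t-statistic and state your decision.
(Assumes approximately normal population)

df = n - 1 = 18
SE = s/√n = 11/√19 = 2.5236
t = (x̄ - μ₀)/SE = (100.00 - 95)/2.5236 = 1.9813
Critical value: t_{0.005,18} = ±2.878
p-value ≈ 0.0630
Decision: fail to reject H₀

Answer: t = 1.9813, fail to reject H₀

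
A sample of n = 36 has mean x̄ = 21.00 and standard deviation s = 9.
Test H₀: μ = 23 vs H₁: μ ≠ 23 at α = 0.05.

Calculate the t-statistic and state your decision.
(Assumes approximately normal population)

Answer: t = -1.3333, fail to reject H₀

Derivation:
df = n - 1 = 35
SE = s/√n = 9/√36 = 1.5000
t = (x̄ - μ₀)/SE = (21.00 - 23)/1.5000 = -1.3333
Critical value: t_{0.025,35} = ±2.030
p-value ≈ 0.1910
Decision: fail to reject H₀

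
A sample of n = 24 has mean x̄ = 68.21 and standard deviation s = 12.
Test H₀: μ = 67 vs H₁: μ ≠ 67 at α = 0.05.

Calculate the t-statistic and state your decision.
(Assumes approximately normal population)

df = n - 1 = 23
SE = s/√n = 12/√24 = 2.4495
t = (x̄ - μ₀)/SE = (68.21 - 67)/2.4495 = 0.4940
Critical value: t_{0.025,23} = ±2.069
p-value ≈ 0.6260
Decision: fail to reject H₀

Answer: t = 0.4940, fail to reject H₀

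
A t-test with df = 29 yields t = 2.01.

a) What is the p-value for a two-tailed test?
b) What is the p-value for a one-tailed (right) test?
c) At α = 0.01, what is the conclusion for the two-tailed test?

Answer: a) 0.0538, b) 0.0269, c) fail to reject H₀

Derivation:
Using t-distribution with df = 29:
a) Two-tailed: p = 2×P(T > 2.01) = 0.0538
b) One-tailed: p = P(T > 2.01) = 0.0269
c) 0.0538 ≥ 0.01, fail to reject H₀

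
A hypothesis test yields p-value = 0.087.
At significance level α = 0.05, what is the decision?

Compare p-value to α:
0.087 ≥ 0.05
Decision: fail to reject H₀

Answer: fail to reject H₀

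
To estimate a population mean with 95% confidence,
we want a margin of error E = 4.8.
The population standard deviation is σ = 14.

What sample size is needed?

Answer: n = 33

Derivation:
z_0.025 = 1.960
n = (z×σ/E)² = (1.960×14/4.8)²
n = 32.6803
Round up: n = 33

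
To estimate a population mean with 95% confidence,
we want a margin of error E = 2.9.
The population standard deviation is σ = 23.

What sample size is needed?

Answer: n = 242

Derivation:
z_0.025 = 1.960
n = (z×σ/E)² = (1.960×23/2.9)²
n = 241.6417
Round up: n = 242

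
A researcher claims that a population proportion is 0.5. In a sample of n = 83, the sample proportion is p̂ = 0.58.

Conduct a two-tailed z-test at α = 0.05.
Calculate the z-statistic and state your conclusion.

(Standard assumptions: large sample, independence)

H₀: p = 0.5, H₁: p ≠ 0.5
Standard error: SE = √(p₀(1-p₀)/n) = √(0.5×0.5/83) = 0.054882
z-statistic: z = (p̂ - p₀)/SE = (0.58 - 0.5)/0.054882 = 1.4577
Critical value: z_0.025 = ±1.960
p-value = 0.1449
Decision: fail to reject H₀ at α = 0.05

Answer: z = 1.4577, fail to reject H₀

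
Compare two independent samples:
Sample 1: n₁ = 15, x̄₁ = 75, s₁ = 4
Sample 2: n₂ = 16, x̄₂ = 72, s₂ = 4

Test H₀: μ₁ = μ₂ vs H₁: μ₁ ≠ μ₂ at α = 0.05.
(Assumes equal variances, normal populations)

Pooled variance: s²_p = [14×4² + 15×4²]/(29) = 16.0000
s_p = 4.0000
SE = s_p×√(1/n₁ + 1/n₂) = 4.0000×√(1/15 + 1/16) = 1.4376
t = (x̄₁ - x̄₂)/SE = (75 - 72)/1.4376 = 2.0868
df = 29, t-critical = ±2.045
Decision: reject H₀

Answer: t = 2.0868, reject H₀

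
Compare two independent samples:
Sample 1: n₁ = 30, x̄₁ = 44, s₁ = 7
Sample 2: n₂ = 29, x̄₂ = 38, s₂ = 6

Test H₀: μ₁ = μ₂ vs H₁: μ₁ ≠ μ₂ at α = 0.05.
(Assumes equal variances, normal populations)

Answer: t = 3.5294, reject H₀

Derivation:
Pooled variance: s²_p = [29×7² + 28×6²]/(57) = 42.6140
s_p = 6.5279
SE = s_p×√(1/n₁ + 1/n₂) = 6.5279×√(1/30 + 1/29) = 1.7000
t = (x̄₁ - x̄₂)/SE = (44 - 38)/1.7000 = 3.5294
df = 57, t-critical = ±2.002
Decision: reject H₀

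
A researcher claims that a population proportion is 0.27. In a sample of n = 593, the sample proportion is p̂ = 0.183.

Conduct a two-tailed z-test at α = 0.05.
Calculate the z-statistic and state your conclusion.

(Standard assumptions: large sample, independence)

Answer: z = -4.7721, reject H₀

Derivation:
H₀: p = 0.27, H₁: p ≠ 0.27
Standard error: SE = √(p₀(1-p₀)/n) = √(0.27×0.73/593) = 0.018231
z-statistic: z = (p̂ - p₀)/SE = (0.183 - 0.27)/0.018231 = -4.7721
Critical value: z_0.025 = ±1.960
p-value < 0.0001
Decision: reject H₀ at α = 0.05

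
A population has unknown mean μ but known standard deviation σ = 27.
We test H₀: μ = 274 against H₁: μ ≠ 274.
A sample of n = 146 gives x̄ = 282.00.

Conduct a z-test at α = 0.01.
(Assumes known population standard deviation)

Answer: z = 3.5802, reject H₀

Derivation:
Standard error: SE = σ/√n = 27/√146 = 2.2345
z-statistic: z = (x̄ - μ₀)/SE = (282.00 - 274)/2.2345 = 3.5802
Critical value: ±2.576
p-value = 0.0003
Decision: reject H₀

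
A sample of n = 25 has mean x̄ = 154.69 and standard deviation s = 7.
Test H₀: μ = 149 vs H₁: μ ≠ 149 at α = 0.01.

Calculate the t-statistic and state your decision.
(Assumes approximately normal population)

df = n - 1 = 24
SE = s/√n = 7/√25 = 1.4000
t = (x̄ - μ₀)/SE = (154.69 - 149)/1.4000 = 4.0643
Critical value: t_{0.005,24} = ±2.797
p-value ≈ 0.0004
Decision: reject H₀

Answer: t = 4.0643, reject H₀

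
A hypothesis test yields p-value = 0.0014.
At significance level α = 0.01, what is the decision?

Compare p-value to α:
0.0014 < 0.01
Decision: reject H₀

Answer: reject H₀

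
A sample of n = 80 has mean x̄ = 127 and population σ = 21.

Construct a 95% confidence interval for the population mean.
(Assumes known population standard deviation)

Answer: (122.3981, 131.6019)

Derivation:
Confidence level: 95%, α = 0.05
z_0.025 = 1.960
SE = σ/√n = 21/√80 = 2.3479
Margin of error = 1.960 × 2.3479 = 4.6019
CI: x̄ ± margin = 127 ± 4.6019
CI: (122.3981, 131.6019)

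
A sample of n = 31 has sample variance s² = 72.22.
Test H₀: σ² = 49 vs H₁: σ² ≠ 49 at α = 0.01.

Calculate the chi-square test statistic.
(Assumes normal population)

Answer: χ² = 44.2163, fail to reject H₀

Derivation:
df = n - 1 = 30
χ² = (n-1)s²/σ₀² = 30×72.22/49 = 44.2163
Critical values: χ²_{0.995,30} = 13.787, χ²_{0.005,30} = 53.672
Rejection region: χ² < 13.787 or χ² > 53.672
Decision: fail to reject H₀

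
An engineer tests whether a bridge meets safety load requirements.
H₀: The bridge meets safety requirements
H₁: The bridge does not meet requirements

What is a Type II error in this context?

A Type I error (probability α) occurs when we reject a true H₀.
A Type II error (probability β) occurs when we fail to reject a false H₀.

Answer: Declaring an unsafe bridge to be safe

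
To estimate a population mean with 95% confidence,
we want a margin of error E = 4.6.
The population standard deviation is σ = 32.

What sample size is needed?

Answer: n = 186

Derivation:
z_0.025 = 1.960
n = (z×σ/E)² = (1.960×32/4.6)²
n = 185.9073
Round up: n = 186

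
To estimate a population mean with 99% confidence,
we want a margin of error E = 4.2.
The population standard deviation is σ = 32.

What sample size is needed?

z_0.005 = 2.576
n = (z×σ/E)² = (2.576×32/4.2)²
n = 385.2060
Round up: n = 386

Answer: n = 386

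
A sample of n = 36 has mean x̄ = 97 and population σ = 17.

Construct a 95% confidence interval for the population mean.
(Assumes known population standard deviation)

Answer: (91.4467, 102.5533)

Derivation:
Confidence level: 95%, α = 0.05
z_0.025 = 1.960
SE = σ/√n = 17/√36 = 2.8333
Margin of error = 1.960 × 2.8333 = 5.5533
CI: x̄ ± margin = 97 ± 5.5533
CI: (91.4467, 102.5533)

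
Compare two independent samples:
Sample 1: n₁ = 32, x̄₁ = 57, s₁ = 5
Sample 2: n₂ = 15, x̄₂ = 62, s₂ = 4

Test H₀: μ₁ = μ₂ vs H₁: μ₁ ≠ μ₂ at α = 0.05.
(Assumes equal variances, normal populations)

Answer: t = -3.3912, reject H₀

Derivation:
Pooled variance: s²_p = [31×5² + 14×4²]/(45) = 22.2000
s_p = 4.7117
SE = s_p×√(1/n₁ + 1/n₂) = 4.7117×√(1/32 + 1/15) = 1.4744
t = (x̄₁ - x̄₂)/SE = (57 - 62)/1.4744 = -3.3912
df = 45, t-critical = ±2.014
Decision: reject H₀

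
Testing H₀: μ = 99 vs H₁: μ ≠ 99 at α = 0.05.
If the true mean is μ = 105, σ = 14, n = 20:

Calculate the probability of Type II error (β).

SE = σ/√n = 14/√20 = 3.1305
Critical values: μ₀ ± z_0.025×SE = 99 ± 1.960×3.1305
Acceptance region: (92.8642, 105.1358)
Under H₁ (μ = 105): z_high = (105.1358 - 105)/3.1305 = 0.0434, z_low = (92.8642 - 105)/3.1305 = -3.8766
β = P(not reject | H₁) = Φ(0.0434) - Φ(-3.8766) ≈ 0.5173

Answer: β ≈ 0.5173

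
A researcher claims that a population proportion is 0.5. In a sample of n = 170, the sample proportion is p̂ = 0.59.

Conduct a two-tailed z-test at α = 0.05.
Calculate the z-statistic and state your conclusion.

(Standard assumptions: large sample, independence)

H₀: p = 0.5, H₁: p ≠ 0.5
Standard error: SE = √(p₀(1-p₀)/n) = √(0.5×0.5/170) = 0.038348
z-statistic: z = (p̂ - p₀)/SE = (0.59 - 0.5)/0.038348 = 2.3469
Critical value: z_0.025 = ±1.960
p-value = 0.0189
Decision: reject H₀ at α = 0.05

Answer: z = 2.3469, reject H₀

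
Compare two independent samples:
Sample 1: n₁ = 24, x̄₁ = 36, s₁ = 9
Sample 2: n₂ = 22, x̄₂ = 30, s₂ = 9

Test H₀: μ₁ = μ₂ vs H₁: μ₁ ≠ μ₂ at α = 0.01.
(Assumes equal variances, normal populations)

Answer: t = 2.2586, fail to reject H₀

Derivation:
Pooled variance: s²_p = [23×9² + 21×9²]/(44) = 81.0000
s_p = 9.0000
SE = s_p×√(1/n₁ + 1/n₂) = 9.0000×√(1/24 + 1/22) = 2.6565
t = (x̄₁ - x̄₂)/SE = (36 - 30)/2.6565 = 2.2586
df = 44, t-critical = ±2.692
Decision: fail to reject H₀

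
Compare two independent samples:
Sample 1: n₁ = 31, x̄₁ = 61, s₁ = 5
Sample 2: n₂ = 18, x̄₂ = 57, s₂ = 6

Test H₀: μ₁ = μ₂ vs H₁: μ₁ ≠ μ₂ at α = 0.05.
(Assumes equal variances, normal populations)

Pooled variance: s²_p = [30×5² + 17×6²]/(47) = 28.9787
s_p = 5.3832
SE = s_p×√(1/n₁ + 1/n₂) = 5.3832×√(1/31 + 1/18) = 1.5952
t = (x̄₁ - x̄₂)/SE = (61 - 57)/1.5952 = 2.5075
df = 47, t-critical = ±2.012
Decision: reject H₀

Answer: t = 2.5075, reject H₀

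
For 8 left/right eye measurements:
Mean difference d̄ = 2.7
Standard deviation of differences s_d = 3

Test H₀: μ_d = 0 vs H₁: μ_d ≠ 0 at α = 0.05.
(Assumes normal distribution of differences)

Answer: t = 2.5455, reject H₀

Derivation:
df = n - 1 = 7
SE = s_d/√n = 3/√8 = 1.0607
t = d̄/SE = 2.7/1.0607 = 2.5455
Critical value: t_{0.025,7} = ±2.365
p-value ≈ 0.0384
Decision: reject H₀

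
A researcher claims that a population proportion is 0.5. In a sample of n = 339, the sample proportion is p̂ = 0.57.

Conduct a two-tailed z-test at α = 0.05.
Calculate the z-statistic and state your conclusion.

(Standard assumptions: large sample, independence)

H₀: p = 0.5, H₁: p ≠ 0.5
Standard error: SE = √(p₀(1-p₀)/n) = √(0.5×0.5/339) = 0.027156
z-statistic: z = (p̂ - p₀)/SE = (0.57 - 0.5)/0.027156 = 2.5777
Critical value: z_0.025 = ±1.960
p-value = 0.0099
Decision: reject H₀ at α = 0.05

Answer: z = 2.5777, reject H₀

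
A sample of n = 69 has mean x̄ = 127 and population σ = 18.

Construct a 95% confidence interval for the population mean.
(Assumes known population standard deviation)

Answer: (122.7529, 131.2471)

Derivation:
Confidence level: 95%, α = 0.05
z_0.025 = 1.960
SE = σ/√n = 18/√69 = 2.1669
Margin of error = 1.960 × 2.1669 = 4.2471
CI: x̄ ± margin = 127 ± 4.2471
CI: (122.7529, 131.2471)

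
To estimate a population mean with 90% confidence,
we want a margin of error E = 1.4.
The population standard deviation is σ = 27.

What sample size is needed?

Answer: n = 1007

Derivation:
z_0.05 = 1.645
n = (z×σ/E)² = (1.645×27/1.4)²
n = 1006.4756
Round up: n = 1007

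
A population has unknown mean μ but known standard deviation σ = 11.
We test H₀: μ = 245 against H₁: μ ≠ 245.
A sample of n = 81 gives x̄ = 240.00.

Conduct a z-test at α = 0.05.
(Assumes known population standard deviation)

Standard error: SE = σ/√n = 11/√81 = 1.2222
z-statistic: z = (x̄ - μ₀)/SE = (240.00 - 245)/1.2222 = -4.0910
Critical value: ±1.960
p-value < 0.0001
Decision: reject H₀

Answer: z = -4.0910, reject H₀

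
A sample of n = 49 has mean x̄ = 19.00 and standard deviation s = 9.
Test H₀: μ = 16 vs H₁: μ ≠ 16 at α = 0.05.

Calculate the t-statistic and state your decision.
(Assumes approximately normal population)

Answer: t = 2.3334, reject H₀

Derivation:
df = n - 1 = 48
SE = s/√n = 9/√49 = 1.2857
t = (x̄ - μ₀)/SE = (19.00 - 16)/1.2857 = 2.3334
Critical value: t_{0.025,48} = ±2.011
p-value ≈ 0.0239
Decision: reject H₀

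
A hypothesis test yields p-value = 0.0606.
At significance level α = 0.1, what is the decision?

Compare p-value to α:
0.0606 < 0.1
Decision: reject H₀

Answer: reject H₀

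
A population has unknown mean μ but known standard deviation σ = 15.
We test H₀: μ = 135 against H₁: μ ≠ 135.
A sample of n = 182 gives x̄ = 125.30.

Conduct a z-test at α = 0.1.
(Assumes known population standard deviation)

Standard error: SE = σ/√n = 15/√182 = 1.1119
z-statistic: z = (x̄ - μ₀)/SE = (125.30 - 135)/1.1119 = -8.7238
Critical value: ±1.645
p-value < 0.0001
Decision: reject H₀

Answer: z = -8.7238, reject H₀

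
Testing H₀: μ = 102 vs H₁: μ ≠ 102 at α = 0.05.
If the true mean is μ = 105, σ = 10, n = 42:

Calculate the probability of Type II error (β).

Answer: β ≈ 0.5062

Derivation:
SE = σ/√n = 10/√42 = 1.5430
Critical values: μ₀ ± z_0.025×SE = 102 ± 1.960×1.5430
Acceptance region: (98.9757, 105.0243)
Under H₁ (μ = 105): z_high = (105.0243 - 105)/1.5430 = 0.0157, z_low = (98.9757 - 105)/1.5430 = -3.9043
β = P(not reject | H₁) = Φ(0.0157) - Φ(-3.9043) ≈ 0.5062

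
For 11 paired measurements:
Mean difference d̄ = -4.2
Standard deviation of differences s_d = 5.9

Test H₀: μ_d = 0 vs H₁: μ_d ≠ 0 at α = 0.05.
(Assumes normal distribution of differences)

Answer: t = -2.3610, reject H₀

Derivation:
df = n - 1 = 10
SE = s_d/√n = 5.9/√11 = 1.7789
t = d̄/SE = -4.2/1.7789 = -2.3610
Critical value: t_{0.025,10} = ±2.228
p-value ≈ 0.0399
Decision: reject H₀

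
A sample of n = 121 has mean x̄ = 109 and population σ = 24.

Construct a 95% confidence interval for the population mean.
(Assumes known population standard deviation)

Answer: (104.7237, 113.2763)

Derivation:
Confidence level: 95%, α = 0.05
z_0.025 = 1.960
SE = σ/√n = 24/√121 = 2.1818
Margin of error = 1.960 × 2.1818 = 4.2763
CI: x̄ ± margin = 109 ± 4.2763
CI: (104.7237, 113.2763)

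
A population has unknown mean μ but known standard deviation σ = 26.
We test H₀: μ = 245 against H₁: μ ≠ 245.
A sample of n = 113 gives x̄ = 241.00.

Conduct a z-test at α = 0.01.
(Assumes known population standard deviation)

Answer: z = -1.6354, fail to reject H₀

Derivation:
Standard error: SE = σ/√n = 26/√113 = 2.4459
z-statistic: z = (x̄ - μ₀)/SE = (241.00 - 245)/2.4459 = -1.6354
Critical value: ±2.576
p-value = 0.1020
Decision: fail to reject H₀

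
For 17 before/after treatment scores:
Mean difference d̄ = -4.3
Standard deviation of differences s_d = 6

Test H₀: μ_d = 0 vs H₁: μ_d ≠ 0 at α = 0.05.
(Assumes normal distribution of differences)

df = n - 1 = 16
SE = s_d/√n = 6/√17 = 1.4552
t = d̄/SE = -4.3/1.4552 = -2.9549
Critical value: t_{0.025,16} = ±2.120
p-value ≈ 0.0093
Decision: reject H₀

Answer: t = -2.9549, reject H₀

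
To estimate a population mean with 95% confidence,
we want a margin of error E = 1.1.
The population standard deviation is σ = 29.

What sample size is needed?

z_0.025 = 1.960
n = (z×σ/E)² = (1.960×29/1.1)²
n = 2670.0707
Round up: n = 2671

Answer: n = 2671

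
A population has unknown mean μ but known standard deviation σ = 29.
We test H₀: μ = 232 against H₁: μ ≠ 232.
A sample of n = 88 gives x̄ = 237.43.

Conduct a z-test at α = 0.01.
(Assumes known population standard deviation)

Answer: z = 1.7565, fail to reject H₀

Derivation:
Standard error: SE = σ/√n = 29/√88 = 3.0914
z-statistic: z = (x̄ - μ₀)/SE = (237.43 - 232)/3.0914 = 1.7565
Critical value: ±2.576
p-value = 0.0790
Decision: fail to reject H₀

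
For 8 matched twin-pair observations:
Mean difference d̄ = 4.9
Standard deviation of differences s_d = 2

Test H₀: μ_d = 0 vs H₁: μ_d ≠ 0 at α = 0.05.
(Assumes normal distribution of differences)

df = n - 1 = 7
SE = s_d/√n = 2/√8 = 0.7071
t = d̄/SE = 4.9/0.7071 = 6.9297
Critical value: t_{0.025,7} = ±2.365
p-value ≈ 0.0002
Decision: reject H₀

Answer: t = 6.9297, reject H₀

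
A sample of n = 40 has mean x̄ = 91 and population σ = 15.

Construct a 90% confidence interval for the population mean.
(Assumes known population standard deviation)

Confidence level: 90%, α = 0.1
z_0.05 = 1.645
SE = σ/√n = 15/√40 = 2.3717
Margin of error = 1.645 × 2.3717 = 3.9014
CI: x̄ ± margin = 91 ± 3.9014
CI: (87.0986, 94.9014)

Answer: (87.0986, 94.9014)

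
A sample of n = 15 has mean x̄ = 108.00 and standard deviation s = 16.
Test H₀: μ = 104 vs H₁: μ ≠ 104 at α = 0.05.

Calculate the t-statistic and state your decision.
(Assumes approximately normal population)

df = n - 1 = 14
SE = s/√n = 16/√15 = 4.1312
t = (x̄ - μ₀)/SE = (108.00 - 104)/4.1312 = 0.9682
Critical value: t_{0.025,14} = ±2.145
p-value ≈ 0.3494
Decision: fail to reject H₀

Answer: t = 0.9682, fail to reject H₀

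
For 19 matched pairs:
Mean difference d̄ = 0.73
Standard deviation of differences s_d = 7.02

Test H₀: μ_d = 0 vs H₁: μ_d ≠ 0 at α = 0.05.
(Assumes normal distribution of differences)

df = n - 1 = 18
SE = s_d/√n = 7.02/√19 = 1.6105
t = d̄/SE = 0.73/1.6105 = 0.4533
Critical value: t_{0.025,18} = ±2.101
p-value ≈ 0.6557
Decision: fail to reject H₀

Answer: t = 0.4533, fail to reject H₀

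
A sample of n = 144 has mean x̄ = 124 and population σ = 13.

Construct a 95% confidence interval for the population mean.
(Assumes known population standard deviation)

Answer: (121.8767, 126.1233)

Derivation:
Confidence level: 95%, α = 0.05
z_0.025 = 1.960
SE = σ/√n = 13/√144 = 1.0833
Margin of error = 1.960 × 1.0833 = 2.1233
CI: x̄ ± margin = 124 ± 2.1233
CI: (121.8767, 126.1233)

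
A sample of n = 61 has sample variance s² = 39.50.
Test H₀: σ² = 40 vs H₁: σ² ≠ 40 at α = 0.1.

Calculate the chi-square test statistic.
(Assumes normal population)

df = n - 1 = 60
χ² = (n-1)s²/σ₀² = 60×39.50/40 = 59.2500
Critical values: χ²_{0.95,60} = 43.188, χ²_{0.05,60} = 79.082
Rejection region: χ² < 43.188 or χ² > 79.082
Decision: fail to reject H₀

Answer: χ² = 59.2500, fail to reject H₀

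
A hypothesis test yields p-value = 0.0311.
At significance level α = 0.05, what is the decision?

Compare p-value to α:
0.0311 < 0.05
Decision: reject H₀

Answer: reject H₀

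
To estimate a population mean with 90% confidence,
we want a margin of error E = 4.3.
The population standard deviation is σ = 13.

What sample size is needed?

z_0.05 = 1.645
n = (z×σ/E)² = (1.645×13/4.3)²
n = 24.7333
Round up: n = 25

Answer: n = 25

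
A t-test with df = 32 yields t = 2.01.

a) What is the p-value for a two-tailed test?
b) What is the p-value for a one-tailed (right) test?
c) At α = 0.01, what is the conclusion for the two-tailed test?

Answer: a) 0.0529, b) 0.0265, c) fail to reject H₀

Derivation:
Using t-distribution with df = 32:
a) Two-tailed: p = 2×P(T > 2.01) = 0.0529
b) One-tailed: p = P(T > 2.01) = 0.0265
c) 0.0529 ≥ 0.01, fail to reject H₀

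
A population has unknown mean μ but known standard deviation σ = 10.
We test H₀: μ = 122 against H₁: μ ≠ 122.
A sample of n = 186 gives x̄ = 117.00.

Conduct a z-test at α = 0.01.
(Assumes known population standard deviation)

Standard error: SE = σ/√n = 10/√186 = 0.7332
z-statistic: z = (x̄ - μ₀)/SE = (117.00 - 122)/0.7332 = -6.8194
Critical value: ±2.576
p-value < 0.0001
Decision: reject H₀

Answer: z = -6.8194, reject H₀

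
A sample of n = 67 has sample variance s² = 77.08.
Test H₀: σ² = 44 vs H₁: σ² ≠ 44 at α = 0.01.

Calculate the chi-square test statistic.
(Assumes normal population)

df = n - 1 = 66
χ² = (n-1)s²/σ₀² = 66×77.08/44 = 115.6200
Critical values: χ²_{0.995,66} = 40.158, χ²_{0.005,66} = 99.330
Rejection region: χ² < 40.158 or χ² > 99.330
Decision: reject H₀

Answer: χ² = 115.6200, reject H₀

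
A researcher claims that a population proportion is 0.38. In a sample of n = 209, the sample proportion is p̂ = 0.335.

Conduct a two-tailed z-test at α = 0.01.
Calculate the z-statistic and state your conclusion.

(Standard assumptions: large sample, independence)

Answer: z = -1.3403, fail to reject H₀

Derivation:
H₀: p = 0.38, H₁: p ≠ 0.38
Standard error: SE = √(p₀(1-p₀)/n) = √(0.38×0.62/209) = 0.033575
z-statistic: z = (p̂ - p₀)/SE = (0.335 - 0.38)/0.033575 = -1.3403
Critical value: z_0.005 = ±2.576
p-value = 0.1801
Decision: fail to reject H₀ at α = 0.01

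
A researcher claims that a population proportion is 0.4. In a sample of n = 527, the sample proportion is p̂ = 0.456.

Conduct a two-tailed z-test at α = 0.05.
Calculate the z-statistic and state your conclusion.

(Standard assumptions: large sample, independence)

H₀: p = 0.4, H₁: p ≠ 0.4
Standard error: SE = √(p₀(1-p₀)/n) = √(0.4×0.6/527) = 0.021340
z-statistic: z = (p̂ - p₀)/SE = (0.456 - 0.4)/0.021340 = 2.6242
Critical value: z_0.025 = ±1.960
p-value = 0.0087
Decision: reject H₀ at α = 0.05

Answer: z = 2.6242, reject H₀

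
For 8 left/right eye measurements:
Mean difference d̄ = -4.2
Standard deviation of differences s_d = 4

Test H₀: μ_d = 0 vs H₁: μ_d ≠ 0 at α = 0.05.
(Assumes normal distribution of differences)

Answer: t = -2.9699, reject H₀

Derivation:
df = n - 1 = 7
SE = s_d/√n = 4/√8 = 1.4142
t = d̄/SE = -4.2/1.4142 = -2.9699
Critical value: t_{0.025,7} = ±2.365
p-value ≈ 0.0208
Decision: reject H₀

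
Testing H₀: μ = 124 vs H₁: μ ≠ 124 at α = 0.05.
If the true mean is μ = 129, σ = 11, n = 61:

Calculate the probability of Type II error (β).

Answer: β ≈ 0.0559

Derivation:
SE = σ/√n = 11/√61 = 1.4084
Critical values: μ₀ ± z_0.025×SE = 124 ± 1.960×1.4084
Acceptance region: (121.2395, 126.7605)
Under H₁ (μ = 129): z_high = (126.7605 - 129)/1.4084 = -1.5901, z_low = (121.2395 - 129)/1.4084 = -5.5102
β = P(not reject | H₁) = Φ(-1.5901) - Φ(-5.5102) ≈ 0.0559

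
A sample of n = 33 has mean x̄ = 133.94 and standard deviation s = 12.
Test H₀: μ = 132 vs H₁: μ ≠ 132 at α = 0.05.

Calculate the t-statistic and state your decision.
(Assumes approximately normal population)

df = n - 1 = 32
SE = s/√n = 12/√33 = 2.0889
t = (x̄ - μ₀)/SE = (133.94 - 132)/2.0889 = 0.9287
Critical value: t_{0.025,32} = ±2.037
p-value ≈ 0.3600
Decision: fail to reject H₀

Answer: t = 0.9287, fail to reject H₀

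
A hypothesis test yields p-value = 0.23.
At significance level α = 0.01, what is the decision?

Answer: fail to reject H₀

Derivation:
Compare p-value to α:
0.23 ≥ 0.01
Decision: fail to reject H₀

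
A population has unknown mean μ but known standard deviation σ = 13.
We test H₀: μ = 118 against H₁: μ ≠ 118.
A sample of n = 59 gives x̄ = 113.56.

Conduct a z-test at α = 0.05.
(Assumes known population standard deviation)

Standard error: SE = σ/√n = 13/√59 = 1.6925
z-statistic: z = (x̄ - μ₀)/SE = (113.56 - 118)/1.6925 = -2.6233
Critical value: ±1.960
p-value = 0.0087
Decision: reject H₀

Answer: z = -2.6233, reject H₀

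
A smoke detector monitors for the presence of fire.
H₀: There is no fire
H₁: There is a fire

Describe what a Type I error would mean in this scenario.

Type I error (α): Rejecting H₀ when H₀ is true
Type II error (β): Failing to reject H₀ when H₁ is true

Answer: The alarm sounds when there is no fire (false alarm)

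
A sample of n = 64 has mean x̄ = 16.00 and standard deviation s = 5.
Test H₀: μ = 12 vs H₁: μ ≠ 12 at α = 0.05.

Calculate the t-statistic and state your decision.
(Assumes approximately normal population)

Answer: t = 6.4000, reject H₀

Derivation:
df = n - 1 = 63
SE = s/√n = 5/√64 = 0.6250
t = (x̄ - μ₀)/SE = (16.00 - 12)/0.6250 = 6.4000
Critical value: t_{0.025,63} = ±1.998
p-value < 0.0001
Decision: reject H₀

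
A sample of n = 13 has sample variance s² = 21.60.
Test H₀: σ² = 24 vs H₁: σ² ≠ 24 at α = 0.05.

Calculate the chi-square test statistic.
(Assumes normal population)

Answer: χ² = 10.8000, fail to reject H₀

Derivation:
df = n - 1 = 12
χ² = (n-1)s²/σ₀² = 12×21.60/24 = 10.8000
Critical values: χ²_{0.975,12} = 4.404, χ²_{0.025,12} = 23.337
Rejection region: χ² < 4.404 or χ² > 23.337
Decision: fail to reject H₀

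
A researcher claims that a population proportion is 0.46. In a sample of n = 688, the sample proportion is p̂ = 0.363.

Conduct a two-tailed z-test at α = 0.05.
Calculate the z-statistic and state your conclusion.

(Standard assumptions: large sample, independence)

H₀: p = 0.46, H₁: p ≠ 0.46
Standard error: SE = √(p₀(1-p₀)/n) = √(0.46×0.54/688) = 0.019001
z-statistic: z = (p̂ - p₀)/SE = (0.363 - 0.46)/0.019001 = -5.1050
Critical value: z_0.025 = ±1.960
p-value < 0.0001
Decision: reject H₀ at α = 0.05

Answer: z = -5.1050, reject H₀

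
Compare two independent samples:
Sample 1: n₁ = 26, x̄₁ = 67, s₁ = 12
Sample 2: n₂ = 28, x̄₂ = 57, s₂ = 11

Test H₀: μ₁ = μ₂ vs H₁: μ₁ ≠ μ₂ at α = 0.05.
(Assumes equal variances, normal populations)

Answer: t = 3.1951, reject H₀

Derivation:
Pooled variance: s²_p = [25×12² + 27×11²]/(52) = 132.0577
s_p = 11.4916
SE = s_p×√(1/n₁ + 1/n₂) = 11.4916×√(1/26 + 1/28) = 3.1298
t = (x̄₁ - x̄₂)/SE = (67 - 57)/3.1298 = 3.1951
df = 52, t-critical = ±2.007
Decision: reject H₀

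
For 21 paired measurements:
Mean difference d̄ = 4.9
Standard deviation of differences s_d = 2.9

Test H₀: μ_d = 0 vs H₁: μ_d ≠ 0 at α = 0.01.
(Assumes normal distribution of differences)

df = n - 1 = 20
SE = s_d/√n = 2.9/√21 = 0.6328
t = d̄/SE = 4.9/0.6328 = 7.7434
Critical value: t_{0.005,20} = ±2.845
p-value < 0.0001
Decision: reject H₀

Answer: t = 7.7434, reject H₀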